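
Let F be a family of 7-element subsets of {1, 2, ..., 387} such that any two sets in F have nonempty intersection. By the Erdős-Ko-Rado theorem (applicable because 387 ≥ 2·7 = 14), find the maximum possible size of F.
max |F| = C(386, 6) = 4418083042912

The Erdős-Ko-Rado theorem states: for n ≥ 2k, an intersecting family of k-subsets of an n-element set has size at most C(n − 1, k − 1), with equality for 'star' families {A ⊆ [n] : |A| = k, i ∈ A} (fix an element i). For n = 387, k = 7: C(386, 6) = 4418083042912.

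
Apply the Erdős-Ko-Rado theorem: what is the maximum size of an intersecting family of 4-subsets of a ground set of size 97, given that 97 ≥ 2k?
max |F| = C(96, 3) = 142880

The Erdős-Ko-Rado theorem states: for n ≥ 2k, an intersecting family of k-subsets of an n-element set has size at most C(n − 1, k − 1), with equality for 'star' families {A ⊆ [n] : |A| = k, i ∈ A} (fix an element i). For n = 97, k = 4: C(96, 3) = 142880.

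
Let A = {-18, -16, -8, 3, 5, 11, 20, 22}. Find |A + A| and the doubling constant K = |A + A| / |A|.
K = |A + A| / |A| = 30/8 = 15/4

Enumerate A + A = {a + b : a, b ∈ A}. With |A| = 8, there are |A|^2 = 64 ordered sum pairs; collecting distinct values, A + A = {-36, -34, -32, -26, -24, -16, -15, -13, -11, -7, -5, -3, 2, 3, 4, 6, 8, 10, 12, 14, 16, 22, 23, 25, 27, 31, 33, 40, 42, 44}, so |A + A| = 30. Thus K = 30/8 = 15/4. For comparison, the minimum possible |A + A| over all 8-element sets is 2·8 − 1 = 15 (so min K = 15/8), attained only by arithmetic progressions.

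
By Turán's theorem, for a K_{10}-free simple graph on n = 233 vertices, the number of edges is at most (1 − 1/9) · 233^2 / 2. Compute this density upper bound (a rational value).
Turán density bound = (8/9) · 233^2/2 = 217156/9 ≈ 24128.4444

Turán's theorem: ex(n, K_{r+1}) is achieved by the complete r-partite Turán graph T(n, r) with parts as balanced as possible, and is at most (1 − 1/r) · n^2/2. For r = 9, n = 233: the density bound is (8/9) · 54289/2 = 217156/9 ≈ 24128.4444. The integer-valued extremum is e(T(233, 9)) = 24128, which is strictly less than the density bound 217156/9 since 9 ∤ 233 (the parts of T(233, 9) cannot all be equal).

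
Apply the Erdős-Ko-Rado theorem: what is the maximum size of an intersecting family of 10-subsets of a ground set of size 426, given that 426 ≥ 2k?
max |F| = C(425, 9) = 1144728032360743325

Erdős-Ko-Rado (1961): when n ≥ 2k, max |F| = C(n−1, k−1). The bound is attained by the star {A : i ∈ A} for any fixed i ∈ [n]. Here C(426−1, 10−1) = C(425, 9) = 1144728032360743325.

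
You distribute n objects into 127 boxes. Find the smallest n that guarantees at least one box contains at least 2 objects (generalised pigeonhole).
n = (2 − 1)·127 + 1 = 128

By the generalised pigeonhole principle, to guarantee some box contains ≥ r objects we need more than (r − 1) · k objects total. Threshold: n = (r − 1) · k + 1. With r = 2 and k = 127: n = 1 · 127 + 1 = 127 + 1 = 128. For n = 127 = 1 · 127, we can put exactly 1 objects in every box, avoiding 2 in any single one — so 128 is tight.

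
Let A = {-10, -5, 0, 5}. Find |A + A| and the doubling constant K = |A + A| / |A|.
K = |A + A| / |A| = 7/4

Enumerate A + A = {a + b : a, b ∈ A}. With |A| = 4, there are |A|^2 = 16 ordered sum pairs; collecting distinct values, A + A = {-20, -15, -10, -5, 0, 5, 10}, so |A + A| = 7. Thus K = 7/4. Here |A + A| = 2|A| − 1 = 7, the minimum possible — so K = 7/4 is minimal, which holds iff A is an arithmetic progression.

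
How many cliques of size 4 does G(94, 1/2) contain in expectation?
E[# K_4] = C(94, 4) · (1/2)^C(4, 2) = 3049501 / 2^6 = 47648.453125

For each 4-subset S of vertices (there are C(94, 4) = 3049501 such S), let X_S = 1 if S induces a K_4 (all C(4, 2) = 6 edges present). Then P(X_S = 1) = (1/2)^6 = 1/64. By linearity of expectation, E[# K_4] = C(94, 4) · (1/2)^6 = 3049501 / 64 = 47648.453125.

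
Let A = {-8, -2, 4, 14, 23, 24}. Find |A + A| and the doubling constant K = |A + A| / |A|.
K = |A + A| / |A| = 19/6

Enumerate A + A = {a + b : a, b ∈ A}. With |A| = 6, there are |A|^2 = 36 ordered sum pairs; collecting distinct values, A + A = {-16, -10, -4, 2, 6, 8, 12, 15, 16, 18, 21, 22, 27, 28, 37, 38, 46, 47, 48}, so |A + A| = 19. Thus K = 19/6. For comparison, the minimum possible |A + A| over all 6-element sets is 2·6 − 1 = 11 (so min K = 11/6), attained only by arithmetic progressions.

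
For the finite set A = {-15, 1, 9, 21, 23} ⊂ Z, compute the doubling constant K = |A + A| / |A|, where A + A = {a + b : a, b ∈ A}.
K = |A + A| / |A| = 15/5 = 3

Enumerate A + A = {a + b : a, b ∈ A}. With |A| = 5, there are |A|^2 = 25 ordered sum pairs; collecting distinct values, A + A = {-30, -14, -6, 2, 6, 8, 10, 18, 22, 24, 30, 32, 42, 44, 46}, so |A + A| = 15. Thus K = 15/5 = 3. For comparison, the minimum possible |A + A| over all 5-element sets is 2·5 − 1 = 9 (so min K = 9/5), attained only by arithmetic progressions.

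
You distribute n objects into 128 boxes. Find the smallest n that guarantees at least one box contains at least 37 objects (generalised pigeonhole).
n = (37 − 1)·128 + 1 = 4609

By the generalised pigeonhole principle, to guarantee some box contains ≥ r objects we need more than (r − 1) · k objects total. Threshold: n = (r − 1) · k + 1. With r = 37 and k = 128: n = 36 · 128 + 1 = 4608 + 1 = 4609. For n = 4608 = 36 · 128, we can put exactly 36 objects in every box, avoiding 37 in any single one — so 4609 is tight.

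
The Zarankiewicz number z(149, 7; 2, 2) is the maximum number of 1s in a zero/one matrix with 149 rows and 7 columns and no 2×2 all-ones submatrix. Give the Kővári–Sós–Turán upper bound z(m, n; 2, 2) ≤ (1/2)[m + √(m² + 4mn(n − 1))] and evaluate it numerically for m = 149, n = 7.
z(149, 7; 2, 2) ≤ (1/2)[149 + √(149² + 4·149·7·6)] = (1/2)[149 + √47233] = 183.1658

Kővári–Sós–Turán: let r_1, ..., r_149 be the row sums and z = Σ r_i the total number of 1s. Each pair of columns can share at most one row with both entries 1 (else a 2×2 all-ones block appears), so Σ_i C(r_i, 2) ≤ C(7, 2) = 21. By convexity Σ_i C(r_i, 2) ≥ 149·C(z/149, 2) = z(z − 149)/(2·149), giving z² − 149z − 149·7·6 ≤ 0 and hence z ≤ (1/2)[149 + √(22201 + 4·6258)] = (1/2)[149 + √47233] ≈ (1/2)(149 + 217.3315) = 183.1658.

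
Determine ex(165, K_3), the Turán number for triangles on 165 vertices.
ex(165, K_3) = ⌊165^2/4⌋ = 6806

Mantel (1907): a triangle-free graph on n vertices has at most ⌊n^2/4⌋ edges, with equality for the complete bipartite graph K_{⌊n/2⌋, ⌈n/2⌉}. For n = 165: ⌊165^2/4⌋ = ⌊27225/4⌋ = 6806. The extremal graph is K_{82, 83}, which has 82·83 = 6806 edges.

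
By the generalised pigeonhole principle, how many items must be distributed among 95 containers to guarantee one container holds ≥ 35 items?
n = (35 − 1)·95 + 1 = 3231

By the generalised pigeonhole principle, to guarantee some box contains ≥ r objects we need more than (r − 1) · k objects total. Threshold: n = (r − 1) · k + 1. With r = 35 and k = 95: n = 34 · 95 + 1 = 3230 + 1 = 3231. For n = 3230 = 34 · 95, we can put exactly 34 objects in every box, avoiding 35 in any single one — so 3231 is tight.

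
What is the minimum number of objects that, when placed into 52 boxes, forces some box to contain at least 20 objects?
n = (20 − 1)·52 + 1 = 989

By the generalised pigeonhole principle, to guarantee some box contains ≥ r objects we need more than (r − 1) · k objects total. Threshold: n = (r − 1) · k + 1. With r = 20 and k = 52: n = 19 · 52 + 1 = 988 + 1 = 989. For n = 988 = 19 · 52, we can put exactly 19 objects in every box, avoiding 20 in any single one — so 989 is tight.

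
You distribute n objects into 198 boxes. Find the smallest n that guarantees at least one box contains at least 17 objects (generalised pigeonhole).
n = (17 − 1)·198 + 1 = 3169

By the generalised pigeonhole principle, to guarantee some box contains ≥ r objects we need more than (r − 1) · k objects total. Threshold: n = (r − 1) · k + 1. With r = 17 and k = 198: n = 16 · 198 + 1 = 3168 + 1 = 3169. For n = 3168 = 16 · 198, we can put exactly 16 objects in every box, avoiding 17 in any single one — so 3169 is tight.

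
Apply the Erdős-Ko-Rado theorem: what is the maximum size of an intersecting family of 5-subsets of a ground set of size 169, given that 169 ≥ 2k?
max |F| = C(168, 4) = 32018910

The Erdős-Ko-Rado theorem states: for n ≥ 2k, an intersecting family of k-subsets of an n-element set has size at most C(n − 1, k − 1), with equality for 'star' families {A ⊆ [n] : |A| = k, i ∈ A} (fix an element i). For n = 169, k = 5: C(168, 4) = 32018910.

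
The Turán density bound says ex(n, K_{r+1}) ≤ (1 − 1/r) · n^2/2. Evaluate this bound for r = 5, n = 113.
Turán density bound = (4/5) · 113^2/2 = 25538/5 ≈ 5107.6

Turán's theorem: ex(n, K_{r+1}) is achieved by the complete r-partite Turán graph T(n, r) with parts as balanced as possible, and is at most (1 − 1/r) · n^2/2. For r = 5, n = 113: the density bound is (4/5) · 12769/2 = 25538/5 ≈ 5107.6. The integer-valued extremum is e(T(113, 5)) = 5107, which is strictly less than the density bound 25538/5 since 5 ∤ 113 (the parts of T(113, 5) cannot all be equal).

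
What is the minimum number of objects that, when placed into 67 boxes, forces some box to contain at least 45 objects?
n = (45 − 1)·67 + 1 = 2949

By the generalised pigeonhole principle, to guarantee some box contains ≥ r objects we need more than (r − 1) · k objects total. Threshold: n = (r − 1) · k + 1. With r = 45 and k = 67: n = 44 · 67 + 1 = 2948 + 1 = 2949. For n = 2948 = 44 · 67, we can put exactly 44 objects in every box, avoiding 45 in any single one — so 2949 is tight.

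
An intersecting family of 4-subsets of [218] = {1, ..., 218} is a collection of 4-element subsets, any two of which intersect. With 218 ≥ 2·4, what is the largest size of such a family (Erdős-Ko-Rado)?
max |F| = C(217, 3) = 1679580

Erdős-Ko-Rado (1961): when n ≥ 2k, max |F| = C(n−1, k−1). The bound is attained by the star {A : i ∈ A} for any fixed i ∈ [n]. Here C(218−1, 4−1) = C(217, 3) = 1679580.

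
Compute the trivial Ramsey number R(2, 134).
R(2, 134) = 134

R(2, k) = k for all k ≥ 2: in a 2-colouring of K_k, either some edge is red (a red K_2) or all edges are blue (a blue K_k). And K_{133} coloured all-blue has no blue K_134, so R(2, 134) > 133. Hence R(2, 134) = 134.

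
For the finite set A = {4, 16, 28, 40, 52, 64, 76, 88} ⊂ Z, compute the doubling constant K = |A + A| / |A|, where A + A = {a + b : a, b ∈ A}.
K = |A + A| / |A| = 15/8

Enumerate A + A = {a + b : a, b ∈ A}. With |A| = 8, there are |A|^2 = 64 ordered sum pairs; collecting distinct values, A + A = {8, 20, 32, 44, 56, 68, 80, 92, 104, 116, 128, 140, 152, 164, 176}, so |A + A| = 15. Thus K = 15/8. Here |A + A| = 2|A| − 1 = 15, the minimum possible — so K = 15/8 is minimal, which holds iff A is an arithmetic progression.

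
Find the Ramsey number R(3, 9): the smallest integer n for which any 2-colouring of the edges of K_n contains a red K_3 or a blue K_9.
R(3, 9) = 36

Lower bound: an explicit 2-colouring of K_{35} (typically a Paley-type or other structured construction) avoids a red K_3 and a blue K_9, showing R(3, 9) > 35.
Upper bound: the simple Erdős–Szekeres recurrence only gives R(3, 9) ≤ 37; the tight bound R(3, 9) ≤ 36 requires a sharper case analysis (or computer search) of 2-colourings of K_{36}.
Hence R(3, 9) = 36.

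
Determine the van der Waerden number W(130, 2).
W(130, 2) = 130 + 1 = 131

A 2-term AP is any pair of integers, so a monochromatic 2-AP exists iff some colour is used at least twice. With 130 colours, the colouring i ↦ i on {1, ..., 130} uses each colour once, avoiding any monochromatic pair, so W(130, 2) > 130. For {1, ..., 131}, pigeonhole forces two integers of the same colour, which form a monochromatic 2-AP. Hence W(130, 2) = 131.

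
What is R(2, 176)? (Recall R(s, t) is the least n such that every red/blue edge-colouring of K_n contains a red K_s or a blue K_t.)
R(2, 176) = 176

R(2, k) = k for all k ≥ 2: in a 2-colouring of K_k, either some edge is red (a red K_2) or all edges are blue (a blue K_k). And K_{175} coloured all-blue has no blue K_176, so R(2, 176) > 175. Hence R(2, 176) = 176.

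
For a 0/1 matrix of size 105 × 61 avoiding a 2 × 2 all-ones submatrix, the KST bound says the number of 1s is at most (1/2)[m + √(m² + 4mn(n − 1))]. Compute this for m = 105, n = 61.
z(105, 61; 2, 2) ≤ (1/2)[105 + √(105² + 4·105·61·60)] = (1/2)[105 + √1548225] = 674.6384

Kővári–Sós–Turán: let r_1, ..., r_105 be the row sums and z = Σ r_i the total number of 1s. Each pair of columns can share at most one row with both entries 1 (else a 2×2 all-ones block appears), so Σ_i C(r_i, 2) ≤ C(61, 2) = 1830. By convexity Σ_i C(r_i, 2) ≥ 105·C(z/105, 2) = z(z − 105)/(2·105), giving z² − 105z − 105·61·60 ≤ 0 and hence z ≤ (1/2)[105 + √(11025 + 4·384300)] = (1/2)[105 + √1548225] ≈ (1/2)(105 + 1244.2769) = 674.6384.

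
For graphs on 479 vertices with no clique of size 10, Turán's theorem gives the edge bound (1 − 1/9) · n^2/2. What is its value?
Turán density bound = (8/9) · 479^2/2 = 917764/9 ≈ 101973.7778

Turán's theorem: ex(n, K_{r+1}) is achieved by the complete r-partite Turán graph T(n, r) with parts as balanced as possible, and is at most (1 − 1/r) · n^2/2. For r = 9, n = 479: the density bound is (8/9) · 229441/2 = 917764/9 ≈ 101973.7778. The integer-valued extremum is e(T(479, 9)) = 101973, which is strictly less than the density bound 917764/9 since 9 ∤ 479 (the parts of T(479, 9) cannot all be equal).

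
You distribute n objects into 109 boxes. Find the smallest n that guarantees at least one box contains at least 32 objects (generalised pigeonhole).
n = (32 − 1)·109 + 1 = 3380

By the generalised pigeonhole principle, to guarantee some box contains ≥ r objects we need more than (r − 1) · k objects total. Threshold: n = (r − 1) · k + 1. With r = 32 and k = 109: n = 31 · 109 + 1 = 3379 + 1 = 3380. For n = 3379 = 31 · 109, we can put exactly 31 objects in every box, avoiding 32 in any single one — so 3380 is tight.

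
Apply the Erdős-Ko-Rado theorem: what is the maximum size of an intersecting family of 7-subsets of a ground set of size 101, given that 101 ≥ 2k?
max |F| = C(100, 6) = 1192052400

The Erdős-Ko-Rado theorem states: for n ≥ 2k, an intersecting family of k-subsets of an n-element set has size at most C(n − 1, k − 1), with equality for 'star' families {A ⊆ [n] : |A| = k, i ∈ A} (fix an element i). For n = 101, k = 7: C(100, 6) = 1192052400.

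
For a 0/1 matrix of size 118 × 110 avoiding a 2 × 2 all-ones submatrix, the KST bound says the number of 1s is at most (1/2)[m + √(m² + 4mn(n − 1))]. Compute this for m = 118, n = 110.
z(118, 110; 2, 2) ≤ (1/2)[118 + √(118² + 4·118·110·109)] = (1/2)[118 + √5673204] = 1249.9244

Kővári–Sós–Turán: let r_1, ..., r_118 be the row sums and z = Σ r_i the total number of 1s. Each pair of columns can share at most one row with both entries 1 (else a 2×2 all-ones block appears), so Σ_i C(r_i, 2) ≤ C(110, 2) = 5995. By convexity Σ_i C(r_i, 2) ≥ 118·C(z/118, 2) = z(z − 118)/(2·118), giving z² − 118z − 118·110·109 ≤ 0 and hence z ≤ (1/2)[118 + √(13924 + 4·1414820)] = (1/2)[118 + √5673204] ≈ (1/2)(118 + 2381.8489) = 1249.9244.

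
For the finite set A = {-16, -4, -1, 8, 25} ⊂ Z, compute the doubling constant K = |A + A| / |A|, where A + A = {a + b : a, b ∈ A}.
K = |A + A| / |A| = 14/5

Enumerate A + A = {a + b : a, b ∈ A}. With |A| = 5, there are |A|^2 = 25 ordered sum pairs; collecting distinct values, A + A = {-32, -20, -17, -8, -5, -2, 4, 7, 9, 16, 21, 24, 33, 50}, so |A + A| = 14. Thus K = 14/5. For comparison, the minimum possible |A + A| over all 5-element sets is 2·5 − 1 = 9 (so min K = 9/5), attained only by arithmetic progressions.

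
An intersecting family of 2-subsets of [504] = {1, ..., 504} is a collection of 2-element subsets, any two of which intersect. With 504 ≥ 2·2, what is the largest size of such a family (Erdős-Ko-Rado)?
max |F| = C(503, 1) = 503

The Erdős-Ko-Rado theorem states: for n ≥ 2k, an intersecting family of k-subsets of an n-element set has size at most C(n − 1, k − 1), with equality for 'star' families {A ⊆ [n] : |A| = k, i ∈ A} (fix an element i). For n = 504, k = 2: C(503, 1) = 503.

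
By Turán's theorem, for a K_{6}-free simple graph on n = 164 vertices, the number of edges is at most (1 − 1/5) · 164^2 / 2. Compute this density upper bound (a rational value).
Turán density bound = (4/5) · 164^2/2 = 53792/5 ≈ 10758.4

Turán's theorem: ex(n, K_{r+1}) is achieved by the complete r-partite Turán graph T(n, r) with parts as balanced as possible, and is at most (1 − 1/r) · n^2/2. For r = 5, n = 164: the density bound is (4/5) · 26896/2 = 53792/5 ≈ 10758.4. The integer-valued extremum is e(T(164, 5)) = 10758, which is strictly less than the density bound 53792/5 since 5 ∤ 164 (the parts of T(164, 5) cannot all be equal).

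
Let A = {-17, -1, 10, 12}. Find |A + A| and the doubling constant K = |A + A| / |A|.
K = |A + A| / |A| = 10/4 = 5/2

Enumerate A + A = {a + b : a, b ∈ A}. With |A| = 4, there are |A|^2 = 16 ordered sum pairs; collecting distinct values, A + A = {-34, -18, -7, -5, -2, 9, 11, 20, 22, 24}, so |A + A| = 10. Thus K = 10/4 = 5/2. For comparison, the minimum possible |A + A| over all 4-element sets is 2·4 − 1 = 7 (so min K = 7/4), attained only by arithmetic progressions.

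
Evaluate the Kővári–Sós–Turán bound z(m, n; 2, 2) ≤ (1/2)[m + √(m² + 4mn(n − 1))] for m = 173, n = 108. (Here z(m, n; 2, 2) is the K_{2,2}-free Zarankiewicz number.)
z(173, 108; 2, 2) ≤ (1/2)[173 + √(173² + 4·173·108·107)] = (1/2)[173 + √8026681] = 1503.0699

Kővári–Sós–Turán: let r_1, ..., r_173 be the row sums and z = Σ r_i the total number of 1s. Each pair of columns can share at most one row with both entries 1 (else a 2×2 all-ones block appears), so Σ_i C(r_i, 2) ≤ C(108, 2) = 5778. By convexity Σ_i C(r_i, 2) ≥ 173·C(z/173, 2) = z(z − 173)/(2·173), giving z² − 173z − 173·108·107 ≤ 0 and hence z ≤ (1/2)[173 + √(29929 + 4·1999188)] = (1/2)[173 + √8026681] ≈ (1/2)(173 + 2833.1398) = 1503.0699.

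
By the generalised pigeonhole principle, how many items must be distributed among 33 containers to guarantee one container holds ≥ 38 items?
n = (38 − 1)·33 + 1 = 1222

By the generalised pigeonhole principle, to guarantee some box contains ≥ r objects we need more than (r − 1) · k objects total. Threshold: n = (r − 1) · k + 1. With r = 38 and k = 33: n = 37 · 33 + 1 = 1221 + 1 = 1222. For n = 1221 = 37 · 33, we can put exactly 37 objects in every box, avoiding 38 in any single one — so 1222 is tight.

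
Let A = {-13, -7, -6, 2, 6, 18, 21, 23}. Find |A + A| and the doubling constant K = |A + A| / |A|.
K = |A + A| / |A| = 34/8 = 17/4

Enumerate A + A = {a + b : a, b ∈ A}. With |A| = 8, there are |A|^2 = 64 ordered sum pairs; collecting distinct values, A + A = {-26, -20, -19, -14, -13, -12, -11, -7, -5, -4, -1, 0, 4, 5, 8, 10, 11, 12, 14, 15, 16, 17, 20, 23, 24, 25, 27, 29, 36, 39, 41, 42, 44, 46}, so |A + A| = 34. Thus K = 34/8 = 17/4. For comparison, the minimum possible |A + A| over all 8-element sets is 2·8 − 1 = 15 (so min K = 15/8), attained only by arithmetic progressions.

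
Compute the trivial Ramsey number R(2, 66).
R(2, 66) = 66

R(2, k) = k for all k ≥ 2: in a 2-colouring of K_k, either some edge is red (a red K_2) or all edges are blue (a blue K_k). And K_{65} coloured all-blue has no blue K_66, so R(2, 66) > 65. Hence R(2, 66) = 66.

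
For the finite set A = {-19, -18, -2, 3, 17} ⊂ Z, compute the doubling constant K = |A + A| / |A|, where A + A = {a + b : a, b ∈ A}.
K = |A + A| / |A| = 15/5 = 3

Enumerate A + A = {a + b : a, b ∈ A}. With |A| = 5, there are |A|^2 = 25 ordered sum pairs; collecting distinct values, A + A = {-38, -37, -36, -21, -20, -16, -15, -4, -2, -1, 1, 6, 15, 20, 34}, so |A + A| = 15. Thus K = 15/5 = 3. For comparison, the minimum possible |A + A| over all 5-element sets is 2·5 − 1 = 9 (so min K = 9/5), attained only by arithmetic progressions.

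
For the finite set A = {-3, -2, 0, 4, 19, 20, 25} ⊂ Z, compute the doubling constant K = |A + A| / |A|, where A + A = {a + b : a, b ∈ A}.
K = |A + A| / |A| = 26/7

Enumerate A + A = {a + b : a, b ∈ A}. With |A| = 7, there are |A|^2 = 49 ordered sum pairs; collecting distinct values, A + A = {-6, -5, -4, -3, -2, 0, 1, 2, 4, 8, 16, 17, 18, 19, 20, 22, 23, 24, 25, 29, 38, 39, 40, 44, 45, 50}, so |A + A| = 26. Thus K = 26/7. For comparison, the minimum possible |A + A| over all 7-element sets is 2·7 − 1 = 13 (so min K = 13/7), attained only by arithmetic progressions.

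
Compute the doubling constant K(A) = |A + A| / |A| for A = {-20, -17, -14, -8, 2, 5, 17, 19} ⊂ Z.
K = |A + A| / |A| = 31/8

Enumerate A + A = {a + b : a, b ∈ A}. With |A| = 8, there are |A|^2 = 64 ordered sum pairs; collecting distinct values, A + A = {-40, -37, -34, -31, -28, -25, -22, -18, -16, -15, -12, -9, -6, -3, -1, 0, 2, 3, 4, 5, 7, 9, 10, 11, 19, 21, 22, 24, 34, 36, 38}, so |A + A| = 31. Thus K = 31/8. For comparison, the minimum possible |A + A| over all 8-element sets is 2·8 − 1 = 15 (so min K = 15/8), attained only by arithmetic progressions.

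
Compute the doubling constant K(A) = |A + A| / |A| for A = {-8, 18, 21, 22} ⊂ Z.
K = |A + A| / |A| = 10/4 = 5/2

Enumerate A + A = {a + b : a, b ∈ A}. With |A| = 4, there are |A|^2 = 16 ordered sum pairs; collecting distinct values, A + A = {-16, 10, 13, 14, 36, 39, 40, 42, 43, 44}, so |A + A| = 10. Thus K = 10/4 = 5/2. For comparison, the minimum possible |A + A| over all 4-element sets is 2·4 − 1 = 7 (so min K = 7/4), attained only by arithmetic progressions.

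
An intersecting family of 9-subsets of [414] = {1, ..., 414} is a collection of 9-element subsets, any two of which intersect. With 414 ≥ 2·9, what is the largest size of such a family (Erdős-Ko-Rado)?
max |F| = C(413, 8) = 19609040195022817

Erdős-Ko-Rado (1961): when n ≥ 2k, max |F| = C(n−1, k−1). The bound is attained by the star {A : i ∈ A} for any fixed i ∈ [n]. Here C(414−1, 9−1) = C(413, 8) = 19609040195022817.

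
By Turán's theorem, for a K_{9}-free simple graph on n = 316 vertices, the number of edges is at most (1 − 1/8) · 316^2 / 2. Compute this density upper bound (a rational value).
Turán density bound = (7/8) · 316^2/2 = 43687

Turán's theorem: ex(n, K_{r+1}) is achieved by the complete r-partite Turán graph T(n, r) with parts as balanced as possible, and is at most (1 − 1/r) · n^2/2. For r = 8, n = 316: the density bound is (7/8) · 99856/2 = 43687. The integer-valued extremum is e(T(316, 8)) = 43686, which is strictly less than the density bound 43687 since 8 ∤ 316 (the parts of T(316, 8) cannot all be equal).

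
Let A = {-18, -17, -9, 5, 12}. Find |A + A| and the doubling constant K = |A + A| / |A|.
K = |A + A| / |A| = 15/5 = 3

Enumerate A + A = {a + b : a, b ∈ A}. With |A| = 5, there are |A|^2 = 25 ordered sum pairs; collecting distinct values, A + A = {-36, -35, -34, -27, -26, -18, -13, -12, -6, -5, -4, 3, 10, 17, 24}, so |A + A| = 15. Thus K = 15/5 = 3. For comparison, the minimum possible |A + A| over all 5-element sets is 2·5 − 1 = 9 (so min K = 9/5), attained only by arithmetic progressions.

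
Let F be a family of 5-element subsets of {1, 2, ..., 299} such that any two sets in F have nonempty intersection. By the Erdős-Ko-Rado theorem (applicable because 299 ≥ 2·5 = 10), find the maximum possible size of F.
max |F| = C(298, 4) = 322014330

The Erdős-Ko-Rado theorem states: for n ≥ 2k, an intersecting family of k-subsets of an n-element set has size at most C(n − 1, k − 1), with equality for 'star' families {A ⊆ [n] : |A| = k, i ∈ A} (fix an element i). For n = 299, k = 5: C(298, 4) = 322014330.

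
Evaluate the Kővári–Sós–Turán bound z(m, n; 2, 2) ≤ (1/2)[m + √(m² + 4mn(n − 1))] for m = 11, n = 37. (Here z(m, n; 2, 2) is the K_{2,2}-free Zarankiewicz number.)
z(11, 37; 2, 2) ≤ (1/2)[11 + √(11² + 4·11·37·36)] = (1/2)[11 + √58729] = 126.6703

Kővári–Sós–Turán: let r_1, ..., r_11 be the row sums and z = Σ r_i the total number of 1s. Each pair of columns can share at most one row with both entries 1 (else a 2×2 all-ones block appears), so Σ_i C(r_i, 2) ≤ C(37, 2) = 666. By convexity Σ_i C(r_i, 2) ≥ 11·C(z/11, 2) = z(z − 11)/(2·11), giving z² − 11z − 11·37·36 ≤ 0 and hence z ≤ (1/2)[11 + √(121 + 4·14652)] = (1/2)[11 + √58729] ≈ (1/2)(11 + 242.3407) = 126.6703.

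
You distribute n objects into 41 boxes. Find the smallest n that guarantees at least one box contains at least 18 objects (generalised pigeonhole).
n = (18 − 1)·41 + 1 = 698

By the generalised pigeonhole principle, to guarantee some box contains ≥ r objects we need more than (r − 1) · k objects total. Threshold: n = (r − 1) · k + 1. With r = 18 and k = 41: n = 17 · 41 + 1 = 697 + 1 = 698. For n = 697 = 17 · 41, we can put exactly 17 objects in every box, avoiding 18 in any single one — so 698 is tight.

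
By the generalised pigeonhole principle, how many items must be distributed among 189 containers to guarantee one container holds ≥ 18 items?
n = (18 − 1)·189 + 1 = 3214

By the generalised pigeonhole principle, to guarantee some box contains ≥ r objects we need more than (r − 1) · k objects total. Threshold: n = (r − 1) · k + 1. With r = 18 and k = 189: n = 17 · 189 + 1 = 3213 + 1 = 3214. For n = 3213 = 17 · 189, we can put exactly 17 objects in every box, avoiding 18 in any single one — so 3214 is tight.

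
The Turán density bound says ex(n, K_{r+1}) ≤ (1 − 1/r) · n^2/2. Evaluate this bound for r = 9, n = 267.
Turán density bound = (8/9) · 267^2/2 = 31684

Turán's theorem: ex(n, K_{r+1}) is achieved by the complete r-partite Turán graph T(n, r) with parts as balanced as possible, and is at most (1 − 1/r) · n^2/2. For r = 9, n = 267: the density bound is (8/9) · 71289/2 = 31684. The integer-valued extremum is e(T(267, 9)) = 31683, which is strictly less than the density bound 31684 since 9 ∤ 267 (the parts of T(267, 9) cannot all be equal).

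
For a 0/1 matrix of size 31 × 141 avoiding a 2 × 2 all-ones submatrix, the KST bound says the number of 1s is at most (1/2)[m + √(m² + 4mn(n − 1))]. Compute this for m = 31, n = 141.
z(31, 141; 2, 2) ≤ (1/2)[31 + √(31² + 4·31·141·140)] = (1/2)[31 + √2448721] = 797.9195

Kővári–Sós–Turán: let r_1, ..., r_31 be the row sums and z = Σ r_i the total number of 1s. Each pair of columns can share at most one row with both entries 1 (else a 2×2 all-ones block appears), so Σ_i C(r_i, 2) ≤ C(141, 2) = 9870. By convexity Σ_i C(r_i, 2) ≥ 31·C(z/31, 2) = z(z − 31)/(2·31), giving z² − 31z − 31·141·140 ≤ 0 and hence z ≤ (1/2)[31 + √(961 + 4·611940)] = (1/2)[31 + √2448721] ≈ (1/2)(31 + 1564.839) = 797.9195.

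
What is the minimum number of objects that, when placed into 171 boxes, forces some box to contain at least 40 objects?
n = (40 − 1)·171 + 1 = 6670

By the generalised pigeonhole principle, to guarantee some box contains ≥ r objects we need more than (r − 1) · k objects total. Threshold: n = (r − 1) · k + 1. With r = 40 and k = 171: n = 39 · 171 + 1 = 6669 + 1 = 6670. For n = 6669 = 39 · 171, we can put exactly 39 objects in every box, avoiding 40 in any single one — so 6670 is tight.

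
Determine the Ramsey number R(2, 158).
R(2, 158) = 158

R(2, k) = k for all k ≥ 2: in a 2-colouring of K_k, either some edge is red (a red K_2) or all edges are blue (a blue K_k). And K_{157} coloured all-blue has no blue K_158, so R(2, 158) > 157. Hence R(2, 158) = 158.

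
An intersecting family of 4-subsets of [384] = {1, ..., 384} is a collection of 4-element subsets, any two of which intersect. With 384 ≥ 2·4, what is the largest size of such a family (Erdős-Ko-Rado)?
max |F| = C(383, 3) = 9290431

Erdős-Ko-Rado (1961): when n ≥ 2k, max |F| = C(n−1, k−1). The bound is attained by the star {A : i ∈ A} for any fixed i ∈ [n]. Here C(384−1, 4−1) = C(383, 3) = 9290431.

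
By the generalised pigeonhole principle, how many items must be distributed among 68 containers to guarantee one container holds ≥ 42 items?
n = (42 − 1)·68 + 1 = 2789

By the generalised pigeonhole principle, to guarantee some box contains ≥ r objects we need more than (r − 1) · k objects total. Threshold: n = (r − 1) · k + 1. With r = 42 and k = 68: n = 41 · 68 + 1 = 2788 + 1 = 2789. For n = 2788 = 41 · 68, we can put exactly 41 objects in every box, avoiding 42 in any single one — so 2789 is tight.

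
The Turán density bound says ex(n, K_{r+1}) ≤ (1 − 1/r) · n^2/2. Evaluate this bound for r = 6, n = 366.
Turán density bound = (5/6) · 366^2/2 = 55815

Turán's theorem: ex(n, K_{r+1}) is achieved by the complete r-partite Turán graph T(n, r) with parts as balanced as possible, and is at most (1 − 1/r) · n^2/2. For r = 6, n = 366: the density bound is (5/6) · 133956/2 = 55815. Since 6 ∣ 366, the Turán graph T(366, 6) has parts of equal size 61, and its edge count e(T(366, 6)) = 55815 attains the density bound exactly.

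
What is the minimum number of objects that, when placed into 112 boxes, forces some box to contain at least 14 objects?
n = (14 − 1)·112 + 1 = 1457

By the generalised pigeonhole principle, to guarantee some box contains ≥ r objects we need more than (r − 1) · k objects total. Threshold: n = (r − 1) · k + 1. With r = 14 and k = 112: n = 13 · 112 + 1 = 1456 + 1 = 1457. For n = 1456 = 13 · 112, we can put exactly 13 objects in every box, avoiding 14 in any single one — so 1457 is tight.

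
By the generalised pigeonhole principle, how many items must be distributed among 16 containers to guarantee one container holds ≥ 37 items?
n = (37 − 1)·16 + 1 = 577

By the generalised pigeonhole principle, to guarantee some box contains ≥ r objects we need more than (r − 1) · k objects total. Threshold: n = (r − 1) · k + 1. With r = 37 and k = 16: n = 36 · 16 + 1 = 576 + 1 = 577. For n = 576 = 36 · 16, we can put exactly 36 objects in every box, avoiding 37 in any single one — so 577 is tight.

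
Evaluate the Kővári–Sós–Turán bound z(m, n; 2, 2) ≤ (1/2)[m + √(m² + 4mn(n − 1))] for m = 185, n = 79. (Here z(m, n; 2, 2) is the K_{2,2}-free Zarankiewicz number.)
z(185, 79; 2, 2) ≤ (1/2)[185 + √(185² + 4·185·79·78)] = (1/2)[185 + √4594105] = 1164.1932

Kővári–Sós–Turán: let r_1, ..., r_185 be the row sums and z = Σ r_i the total number of 1s. Each pair of columns can share at most one row with both entries 1 (else a 2×2 all-ones block appears), so Σ_i C(r_i, 2) ≤ C(79, 2) = 3081. By convexity Σ_i C(r_i, 2) ≥ 185·C(z/185, 2) = z(z − 185)/(2·185), giving z² − 185z − 185·79·78 ≤ 0 and hence z ≤ (1/2)[185 + √(34225 + 4·1139970)] = (1/2)[185 + √4594105] ≈ (1/2)(185 + 2143.3863) = 1164.1932.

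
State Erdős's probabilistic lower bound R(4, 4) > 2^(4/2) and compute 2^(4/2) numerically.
2^(4/2) = 4; so R(4, 4) > 4

Colour each edge of K_n uniformly at random with red/blue. The expected number of monochromatic K_4 is C(n, 4) · 2 · 2^(−C(4,2)). If C(n, 4) · 2^(1 − C(4,2)) < 1, then with positive probability no monochromatic K_4 exists, so R(4, 4) > n. The standard estimate C(n, 4) ≤ n^4/4! shows this inequality holds whenever n ≤ 2^(4/2) (since 4! · 2^(C(4,2) − 1) > 2^(4^2/2) ≥ n^4). Hence R(4, 4) > 2^(4/2) = 4.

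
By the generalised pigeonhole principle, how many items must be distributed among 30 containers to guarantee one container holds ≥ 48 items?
n = (48 − 1)·30 + 1 = 1411

By the generalised pigeonhole principle, to guarantee some box contains ≥ r objects we need more than (r − 1) · k objects total. Threshold: n = (r − 1) · k + 1. With r = 48 and k = 30: n = 47 · 30 + 1 = 1410 + 1 = 1411. For n = 1410 = 47 · 30, we can put exactly 47 objects in every box, avoiding 48 in any single one — so 1411 is tight.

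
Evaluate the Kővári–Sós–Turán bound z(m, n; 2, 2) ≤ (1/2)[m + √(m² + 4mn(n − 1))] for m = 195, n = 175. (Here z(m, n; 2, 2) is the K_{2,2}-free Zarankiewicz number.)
z(195, 175; 2, 2) ≤ (1/2)[195 + √(195² + 4·195·175·174)] = (1/2)[195 + √23789025] = 2536.1997

Kővári–Sós–Turán: let r_1, ..., r_195 be the row sums and z = Σ r_i the total number of 1s. Each pair of columns can share at most one row with both entries 1 (else a 2×2 all-ones block appears), so Σ_i C(r_i, 2) ≤ C(175, 2) = 15225. By convexity Σ_i C(r_i, 2) ≥ 195·C(z/195, 2) = z(z − 195)/(2·195), giving z² − 195z − 195·175·174 ≤ 0 and hence z ≤ (1/2)[195 + √(38025 + 4·5937750)] = (1/2)[195 + √23789025] ≈ (1/2)(195 + 4877.3994) = 2536.1997.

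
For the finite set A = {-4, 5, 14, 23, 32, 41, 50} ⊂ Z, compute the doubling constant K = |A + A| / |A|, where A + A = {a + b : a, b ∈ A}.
K = |A + A| / |A| = 13/7

Enumerate A + A = {a + b : a, b ∈ A}. With |A| = 7, there are |A|^2 = 49 ordered sum pairs; collecting distinct values, A + A = {-8, 1, 10, 19, 28, 37, 46, 55, 64, 73, 82, 91, 100}, so |A + A| = 13. Thus K = 13/7. Here |A + A| = 2|A| − 1 = 13, the minimum possible — so K = 13/7 is minimal, which holds iff A is an arithmetic progression.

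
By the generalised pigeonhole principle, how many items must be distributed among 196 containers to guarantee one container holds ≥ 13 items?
n = (13 − 1)·196 + 1 = 2353

By the generalised pigeonhole principle, to guarantee some box contains ≥ r objects we need more than (r − 1) · k objects total. Threshold: n = (r − 1) · k + 1. With r = 13 and k = 196: n = 12 · 196 + 1 = 2352 + 1 = 2353. For n = 2352 = 12 · 196, we can put exactly 12 objects in every box, avoiding 13 in any single one — so 2353 is tight.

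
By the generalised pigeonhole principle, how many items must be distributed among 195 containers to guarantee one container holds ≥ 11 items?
n = (11 − 1)·195 + 1 = 1951

By the generalised pigeonhole principle, to guarantee some box contains ≥ r objects we need more than (r − 1) · k objects total. Threshold: n = (r − 1) · k + 1. With r = 11 and k = 195: n = 10 · 195 + 1 = 1950 + 1 = 1951. For n = 1950 = 10 · 195, we can put exactly 10 objects in every box, avoiding 11 in any single one — so 1951 is tight.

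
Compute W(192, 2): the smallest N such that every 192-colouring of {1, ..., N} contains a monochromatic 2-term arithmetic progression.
W(192, 2) = 192 + 1 = 193

A 2-term AP is any pair of integers, so a monochromatic 2-AP exists iff some colour is used at least twice. With 192 colours, the colouring i ↦ i on {1, ..., 192} uses each colour once, avoiding any monochromatic pair, so W(192, 2) > 192. For {1, ..., 193}, pigeonhole forces two integers of the same colour, which form a monochromatic 2-AP. Hence W(192, 2) = 193.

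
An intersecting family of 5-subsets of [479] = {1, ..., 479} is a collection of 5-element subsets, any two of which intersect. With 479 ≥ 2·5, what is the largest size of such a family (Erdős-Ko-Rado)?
max |F| = C(478, 4) = 2148006525

Erdős-Ko-Rado (1961): when n ≥ 2k, max |F| = C(n−1, k−1). The bound is attained by the star {A : i ∈ A} for any fixed i ∈ [n]. Here C(479−1, 5−1) = C(478, 4) = 2148006525.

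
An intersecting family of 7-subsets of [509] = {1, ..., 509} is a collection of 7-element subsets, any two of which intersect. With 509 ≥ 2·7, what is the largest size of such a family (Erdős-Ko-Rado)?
max |F| = C(508, 6) = 23172857535828

Erdős-Ko-Rado (1961): when n ≥ 2k, max |F| = C(n−1, k−1). The bound is attained by the star {A : i ∈ A} for any fixed i ∈ [n]. Here C(509−1, 7−1) = C(508, 6) = 23172857535828.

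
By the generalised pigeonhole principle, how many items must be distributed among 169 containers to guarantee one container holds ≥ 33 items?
n = (33 − 1)·169 + 1 = 5409

By the generalised pigeonhole principle, to guarantee some box contains ≥ r objects we need more than (r − 1) · k objects total. Threshold: n = (r − 1) · k + 1. With r = 33 and k = 169: n = 32 · 169 + 1 = 5408 + 1 = 5409. For n = 5408 = 32 · 169, we can put exactly 32 objects in every box, avoiding 33 in any single one — so 5409 is tight.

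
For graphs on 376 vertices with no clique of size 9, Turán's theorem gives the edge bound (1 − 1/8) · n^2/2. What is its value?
Turán density bound = (7/8) · 376^2/2 = 61852

Turán's theorem: ex(n, K_{r+1}) is achieved by the complete r-partite Turán graph T(n, r) with parts as balanced as possible, and is at most (1 − 1/r) · n^2/2. For r = 8, n = 376: the density bound is (7/8) · 141376/2 = 61852. Since 8 ∣ 376, the Turán graph T(376, 8) has parts of equal size 47, and its edge count e(T(376, 8)) = 61852 attains the density bound exactly.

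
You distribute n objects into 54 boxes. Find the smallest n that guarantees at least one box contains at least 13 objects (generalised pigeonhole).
n = (13 − 1)·54 + 1 = 649

By the generalised pigeonhole principle, to guarantee some box contains ≥ r objects we need more than (r − 1) · k objects total. Threshold: n = (r − 1) · k + 1. With r = 13 and k = 54: n = 12 · 54 + 1 = 648 + 1 = 649. For n = 648 = 12 · 54, we can put exactly 12 objects in every box, avoiding 13 in any single one — so 649 is tight.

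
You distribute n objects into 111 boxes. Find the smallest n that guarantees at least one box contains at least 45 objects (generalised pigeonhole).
n = (45 − 1)·111 + 1 = 4885

By the generalised pigeonhole principle, to guarantee some box contains ≥ r objects we need more than (r − 1) · k objects total. Threshold: n = (r − 1) · k + 1. With r = 45 and k = 111: n = 44 · 111 + 1 = 4884 + 1 = 4885. For n = 4884 = 44 · 111, we can put exactly 44 objects in every box, avoiding 45 in any single one — so 4885 is tight.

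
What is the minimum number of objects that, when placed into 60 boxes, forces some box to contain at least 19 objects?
n = (19 − 1)·60 + 1 = 1081

By the generalised pigeonhole principle, to guarantee some box contains ≥ r objects we need more than (r − 1) · k objects total. Threshold: n = (r − 1) · k + 1. With r = 19 and k = 60: n = 18 · 60 + 1 = 1080 + 1 = 1081. For n = 1080 = 18 · 60, we can put exactly 18 objects in every box, avoiding 19 in any single one — so 1081 is tight.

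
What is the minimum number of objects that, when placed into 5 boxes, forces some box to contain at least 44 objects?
n = (44 − 1)·5 + 1 = 216

By the generalised pigeonhole principle, to guarantee some box contains ≥ r objects we need more than (r − 1) · k objects total. Threshold: n = (r − 1) · k + 1. With r = 44 and k = 5: n = 43 · 5 + 1 = 215 + 1 = 216. For n = 215 = 43 · 5, we can put exactly 43 objects in every box, avoiding 44 in any single one — so 216 is tight.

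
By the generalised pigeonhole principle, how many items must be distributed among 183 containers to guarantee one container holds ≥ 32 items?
n = (32 − 1)·183 + 1 = 5674

By the generalised pigeonhole principle, to guarantee some box contains ≥ r objects we need more than (r − 1) · k objects total. Threshold: n = (r − 1) · k + 1. With r = 32 and k = 183: n = 31 · 183 + 1 = 5673 + 1 = 5674. For n = 5673 = 31 · 183, we can put exactly 31 objects in every box, avoiding 32 in any single one — so 5674 is tight.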